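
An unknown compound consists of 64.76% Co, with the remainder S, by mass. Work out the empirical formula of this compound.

CoS

Assume 100 g: 64.76 g Co, 35.24 g S.
n(Co) = 64.76/58.93 = 1.099, n(S) = 35.24/32.07 = 1.099
Smallest is S at 1.099 mol; normalising gives Co 1.000, S 1.000
→ CoS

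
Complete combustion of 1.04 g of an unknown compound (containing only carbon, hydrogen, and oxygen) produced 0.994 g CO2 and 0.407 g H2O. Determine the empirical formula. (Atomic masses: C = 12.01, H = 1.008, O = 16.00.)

CH2O2

mol C = 0.994 / 44.01 = 0.02259; mass C = 0.02259 × 12.01 = 0.2713 g
mol H = 2 × (0.407 / 18.02) = 0.04517; mass H = 0.04517 × 1.008 = 0.04553 g
mass O = 1.04 − (0.3168) = 0.7232 g → mol O = 0.04520
Ratios (÷ 0.02259): C 1.000, H 2.000, O 2.001
→ CH2O2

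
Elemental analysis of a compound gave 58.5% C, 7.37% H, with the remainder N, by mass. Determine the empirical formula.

Assume 100 g: 58.5 g C, 7.37 g H, 34.13 g N.
n(C) = 58.5/12.01 = 4.871, n(H) = 7.37/1.008 = 7.312, n(N) = 34.13/14.01 = 2.436
Smallest is N at 2.436 mol; normalising gives C 1.999, H 3.001, N 1.000
≈ 2:3:1 → C2H3N

C2H3N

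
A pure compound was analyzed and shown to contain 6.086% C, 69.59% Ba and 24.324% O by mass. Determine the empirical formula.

Assume 100 g: 6.086 g C, 69.59 g Ba, 24.324 g O.
Moles — C: 6.086 / 12.01 = 0.5067 mol; Ba: 69.59 / 137.33 = 0.5067 mol; O: 24.324 / 16.00 = 1.52 mol
Smallest is Ba at 0.5067 mol; normalising gives C 1.000, Ba 1.000, O 3.000
Ratio ≈ 1:1:3, so the empirical formula is CBaO3

CBaO3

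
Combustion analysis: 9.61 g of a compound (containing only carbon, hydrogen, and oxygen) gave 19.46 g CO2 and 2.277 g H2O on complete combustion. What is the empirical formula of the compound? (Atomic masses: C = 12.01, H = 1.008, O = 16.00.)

C7H4O4

mol C = 19.46 / 44.01 = 0.4422; mass C = 0.4422 × 12.01 = 5.310 g
mol H = 2 × (2.277 / 18.02) = 0.2527; mass H = 0.2527 × 1.008 = 0.2547 g
mass O = 9.61 − (5.565) = 4.045 g → mol O = 0.2528
Ratios (÷ 0.2527): C 1.750, H 1.000, O 1.000
Multiply by 4: C 7.00, H 4.00, O 4.00 → C7H4O4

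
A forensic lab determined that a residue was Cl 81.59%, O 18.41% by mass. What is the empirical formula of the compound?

Assume 100 g: 81.59 g Cl, 18.41 g O.
Cl: 81.59 g ÷ 35.45 g/mol = 2.302 mol
O: 18.41 g ÷ 16.00 g/mol = 1.151 mol
Ratios (÷ 1.151): Cl 2.000, O 1.000
Ratio ≈ 2:1, so the empirical formula is Cl2O

Cl2O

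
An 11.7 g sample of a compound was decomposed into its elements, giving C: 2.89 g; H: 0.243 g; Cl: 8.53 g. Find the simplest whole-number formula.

CHCl

n(C) = 2.89/12.01 = 0.2406, n(H) = 0.243/1.008 = 0.2411, n(Cl) = 8.53/35.45 = 0.2406
Divide by the smallest (0.2406 mol Cl): C 1.000, H 1.002, Cl 1.000
Ratio ≈ 1:1:1, so the empirical formula is CHCl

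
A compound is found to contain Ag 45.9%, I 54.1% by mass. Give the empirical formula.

AgI

Assume 100 g: 45.9 g Ag, 54.1 g I.
Moles — Ag: 45.9 / 107.87 = 0.4255 mol; I: 54.1 / 126.90 = 0.4263 mol
Ratios (÷ 0.4255): Ag 1.000, I 1.002
→ AgI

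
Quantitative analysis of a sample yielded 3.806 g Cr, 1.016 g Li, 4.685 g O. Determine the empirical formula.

n(Cr) = 3.806/52.00 = 0.07319, n(Li) = 1.016/6.94 = 0.1464, n(O) = 4.685/16.00 = 0.2928
Divide by the smallest (0.07319 mol Cr): Cr 1.000, Li 2.000, O 4.001
→ CrLi2O4

CrLi2O4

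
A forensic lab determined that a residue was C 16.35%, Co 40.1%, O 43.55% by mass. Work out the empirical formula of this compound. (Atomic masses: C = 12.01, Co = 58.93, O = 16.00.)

Assume 100 g: 16.35 g C, 40.1 g Co, 43.55 g O.
Moles — C: 16.35 / 12.01 = 1.361 mol; Co: 40.1 / 58.93 = 0.6805 mol; O: 43.55 / 16.00 = 2.722 mol
Ratios (÷ 0.6805): C 2.001, Co 1.000, O 4.000
→ C2CoO4

C2CoO4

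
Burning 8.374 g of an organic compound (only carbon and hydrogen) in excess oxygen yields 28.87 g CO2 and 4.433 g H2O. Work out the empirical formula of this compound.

C4H3

mol C = 28.87 / 44.01 = 0.6560; mass C = 0.6560 × 12.01 = 7.878 g
mol H = 2 × (4.433 / 18.02) = 0.4920; mass H = 0.4920 × 1.008 = 0.4959 g
Smallest is H at 0.492 mol; normalising gives C 1.333, H 1.000
×3: C 4.00, H 3.00 → C4H3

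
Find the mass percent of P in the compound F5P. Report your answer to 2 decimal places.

24.59%

Molar mass = 5(19.00) + 1(30.97) = 125.970 g/mol
Mass of P per mole = 1 × 30.97 = 30.970 g
% P = 30.970 / 125.970 × 100 = 24.59%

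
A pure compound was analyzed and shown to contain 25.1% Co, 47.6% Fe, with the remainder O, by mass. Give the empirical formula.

CoFe2O4

Assume 100 g: 25.1 g Co, 47.6 g Fe, 27.3 g O.
Moles — Co: 25.1 / 58.93 = 0.4259 mol; Fe: 47.6 / 55.85 = 0.8523 mol; O: 27.3 / 16.00 = 1.706 mol
Smallest is Co at 0.4259 mol; normalising gives Co 1.000, Fe 2.001, O 4.006
→ CoFe2O4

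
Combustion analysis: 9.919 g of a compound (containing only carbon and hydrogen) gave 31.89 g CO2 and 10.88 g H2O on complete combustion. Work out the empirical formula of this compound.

C3H5

mol C = 31.89 / 44.01 = 0.7246; mass C = 0.7246 × 12.01 = 8.703 g
mol H = 2 × (10.88 / 18.02) = 1.208; mass H = 1.208 × 1.008 = 1.217 g
Ratios (÷ 0.7246): C 1.000, H 1.666
Scaling by 3: C 3.00, H 5.00 → C3H5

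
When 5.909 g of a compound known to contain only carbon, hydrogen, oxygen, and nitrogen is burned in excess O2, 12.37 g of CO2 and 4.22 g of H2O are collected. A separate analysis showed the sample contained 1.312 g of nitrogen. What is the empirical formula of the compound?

mol C = 12.37 / 44.01 = 0.2811; mass C = 0.2811 × 12.01 = 3.376 g
mol H = 2 × (4.22 / 18.02) = 0.4684; mass H = 0.4684 × 1.008 = 0.4721 g
mol N = 1.312 / 14.01 = 0.09365
mass O = 5.909 − (5.160) = 0.7492 g → mol O = 0.04683
Ratios (÷ 0.04683): C 6.003, H 10.002, N 2.000, O 1.000
≈ 6:10:2:1 → C6H10N2O

C6H10N2O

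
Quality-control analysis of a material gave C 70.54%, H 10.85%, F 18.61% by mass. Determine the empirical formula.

Assume 100 g: 70.54 g C, 10.85 g H, 18.61 g F.
Moles — C: 70.54 / 12.01 = 5.873 mol; H: 10.85 / 1.008 = 10.76 mol; F: 18.61 / 19.00 = 0.9795 mol
Divide by the smallest (0.9795 mol F): C 5.997, H 10.989, F 1.000
→ C6H11F

C6H11F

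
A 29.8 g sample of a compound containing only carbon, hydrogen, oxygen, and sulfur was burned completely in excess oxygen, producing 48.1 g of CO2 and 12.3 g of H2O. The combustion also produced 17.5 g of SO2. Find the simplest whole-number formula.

C8H10O3S2

mol C = 48.1 / 44.01 = 1.093; mass C = 1.093 × 12.01 = 13.13 g
mol H = 2 × (12.3 / 18.02) = 1.365; mass H = 1.365 × 1.008 = 1.376 g
mol S = 17.5 / 64.07 = 0.2731; mass S = 8.760 g
mass O = 29.8 − (23.26) = 6.538 g → mol O = 0.4086
Divide by the smallest (0.2731 mol S): C 4.001, H 4.998, O 1.496, S 1.000
×2: C 8.00, H 10.00, O 2.99, S 2.00 → C8H10O3S2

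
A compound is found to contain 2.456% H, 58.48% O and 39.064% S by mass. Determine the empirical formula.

H2O3S

Assume 100 g: 2.456 g H, 58.48 g O, 39.064 g S.
Moles — H: 2.456 / 1.008 = 2.437 mol; O: 58.48 / 16.00 = 3.655 mol; S: 39.064 / 32.07 = 1.218 mol
Smallest is S at 1.218 mol; normalising gives H 2.000, O 3.001, S 1.000
→ H2O3S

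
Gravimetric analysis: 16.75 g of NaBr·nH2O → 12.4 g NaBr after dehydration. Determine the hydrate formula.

NaBr·2H2O

Mass of water lost = 16.75 − 12.4 = 4.35 g → 4.35 / 18.02 = 0.2414 mol H2O
Molar mass of NaBr = 102.89 g/mol → mol NaBr = 12.4 / 102.89 = 0.1205
n = 0.2414 / 0.1205 = 2.00 ≈ 2 → NaBr·2H2O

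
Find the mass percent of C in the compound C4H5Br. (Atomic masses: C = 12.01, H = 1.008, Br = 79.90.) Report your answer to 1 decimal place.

Molar mass = 4(12.01) + 5(1.008) + 1(79.90) = 132.980 g/mol
Mass of C per mole = 4 × 12.01 = 48.040 g
% C = 48.040 / 132.980 × 100 = 36.1%

36.1%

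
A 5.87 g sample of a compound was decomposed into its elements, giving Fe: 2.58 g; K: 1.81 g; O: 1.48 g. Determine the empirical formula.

n(Fe) = 2.58/55.85 = 0.0462, n(K) = 1.81/39.10 = 0.04629, n(O) = 1.48/16.00 = 0.0925
Ratios (÷ 0.0462): Fe 1.000, K 1.002, O 2.002
≈ 1:1:2 → FeKO2

FeKO2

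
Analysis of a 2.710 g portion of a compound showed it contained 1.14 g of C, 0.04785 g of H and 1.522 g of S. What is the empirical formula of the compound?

C2HS

C: 1.14 g ÷ 12.01 g/mol = 0.09492 mol
H: 0.04785 g ÷ 1.008 g/mol = 0.04747 mol
S: 1.522 g ÷ 32.07 g/mol = 0.04746 mol
Ratios (÷ 0.04746): C 2.000, H 1.000, S 1.000
Ratio ≈ 2:1:1, so the empirical formula is C2HS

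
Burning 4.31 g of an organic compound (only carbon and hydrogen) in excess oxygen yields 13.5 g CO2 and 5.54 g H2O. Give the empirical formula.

CH2

mol C = 13.5 / 44.01 = 0.3067; mass C = 0.3067 × 12.01 = 3.684 g
mol H = 2 × (5.54 / 18.02) = 0.6149; mass H = 0.6149 × 1.008 = 0.6198 g
Ratios (÷ 0.3067): C 1.000, H 2.004
≈ 1:2 → CH2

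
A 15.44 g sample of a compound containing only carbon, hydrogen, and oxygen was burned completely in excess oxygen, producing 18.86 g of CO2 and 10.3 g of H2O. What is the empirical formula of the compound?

C3H8O4

mol C = 18.86 / 44.01 = 0.4285; mass C = 0.4285 × 12.01 = 5.147 g
mol H = 2 × (10.3 / 18.02) = 1.143; mass H = 1.143 × 1.008 = 1.152 g
mass O = 15.44 − (6.299) = 9.141 g → mol O = 0.5713
Smallest is C at 0.4285 mol; normalising gives C 1.000, H 2.668, O 1.333
Scaling by 3: C 3.00, H 8.00, O 4.00 → C3H8O4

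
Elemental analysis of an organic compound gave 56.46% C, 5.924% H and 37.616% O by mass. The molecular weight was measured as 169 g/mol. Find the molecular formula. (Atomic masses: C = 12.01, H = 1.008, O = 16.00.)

C8H10O4

Assume 100 g: 56.46 g C, 5.924 g H, 37.616 g O.
C: 56.46 g ÷ 12.01 g/mol = 4.701 mol
H: 5.924 g ÷ 1.008 g/mol = 5.877 mol
O: 37.616 g ÷ 16.00 g/mol = 2.351 mol
Ratios (÷ 2.351): C 2.000, H 2.500, O 1.000
Scaling by 2: C 4.00, H 5.00, O 2.00 → C4H5O2
Empirical-formula mass = 85.08 g/mol
n = 169 / 85.08 = 1.99 ≈ 2
Molecular formula = (C4H5O2)×2 = C8H10O4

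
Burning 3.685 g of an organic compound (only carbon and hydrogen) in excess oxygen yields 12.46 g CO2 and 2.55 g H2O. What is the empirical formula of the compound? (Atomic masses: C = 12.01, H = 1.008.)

CH

mol C = 12.46 / 44.01 = 0.2831; mass C = 0.2831 × 12.01 = 3.400 g
mol H = 2 × (2.55 / 18.02) = 0.2830; mass H = 0.2830 × 1.008 = 0.2853 g
Divide by the smallest (0.283 mol H): C 1.000, H 1.000
≈ 1:1 → CH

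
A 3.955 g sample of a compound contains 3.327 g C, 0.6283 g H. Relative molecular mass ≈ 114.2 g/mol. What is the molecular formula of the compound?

C8H18

Moles — C: 3.327 / 12.01 = 0.277 mol; H: 0.6283 / 1.008 = 0.6233 mol
Divide by the smallest (0.277 mol C): C 1.000, H 2.250
Multiply by 4: C 4.00, H 9.00 → C4H9
Empirical-formula mass = 57.11 g/mol
n = 114.2 / 57.11 = 2.00 ≈ 2
Molecular formula = (C4H9)×2 = C8H18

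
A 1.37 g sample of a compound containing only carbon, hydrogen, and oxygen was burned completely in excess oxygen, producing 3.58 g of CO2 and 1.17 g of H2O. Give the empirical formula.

mol C = 3.58 / 44.01 = 0.08135; mass C = 0.08135 × 12.01 = 0.9770 g
mol H = 2 × (1.17 / 18.02) = 0.1299; mass H = 0.1299 × 1.008 = 0.1309 g
mass O = 1.37 − (1.108) = 0.2622 g → mol O = 0.01638
Smallest is O at 0.01638 mol; normalising gives C 4.965, H 7.926, O 1.000
Ratio ≈ 5:8:1, so the empirical formula is C5H8O

C5H8O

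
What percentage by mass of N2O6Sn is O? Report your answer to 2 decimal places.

Molar mass = 2(14.01) + 6(16.00) + 1(118.71) = 242.730 g/mol
Mass of O per mole = 6 × 16.00 = 96.000 g
% O = 96.000 / 242.730 × 100 = 39.55%

39.55%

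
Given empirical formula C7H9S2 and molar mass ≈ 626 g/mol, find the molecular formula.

Empirical-formula mass = 157.28 g/mol
n = 626 / 157.28 = 3.98 ≈ 4
Molecular formula = (C7H9S2)4 = C28H36S8

C28H36S8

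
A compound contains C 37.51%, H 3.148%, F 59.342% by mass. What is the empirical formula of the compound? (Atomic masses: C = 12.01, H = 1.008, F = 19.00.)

CHF

Assume 100 g: 37.51 g C, 3.148 g H, 59.342 g F.
C: 37.51 g ÷ 12.01 g/mol = 3.123 mol
H: 3.148 g ÷ 1.008 g/mol = 3.123 mol
F: 59.342 g ÷ 19.00 g/mol = 3.123 mol
Divide by the smallest (3.123 mol H): C 1.000, H 1.000, F 1.000
→ CHF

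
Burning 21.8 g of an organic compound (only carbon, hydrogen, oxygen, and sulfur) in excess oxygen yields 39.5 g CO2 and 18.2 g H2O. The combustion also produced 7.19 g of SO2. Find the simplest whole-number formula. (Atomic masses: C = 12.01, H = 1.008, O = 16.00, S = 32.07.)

C8H18O3S

mol C = 39.5 / 44.01 = 0.8975; mass C = 0.8975 × 12.01 = 10.78 g
mol H = 2 × (18.2 / 18.02) = 2.020; mass H = 2.020 × 1.008 = 2.036 g
mol S = 7.19 / 64.07 = 0.1122; mass S = 3.599 g
mass O = 21.8 − (16.41) = 5.386 g → mol O = 0.3366
Divide by the smallest (0.1122 mol S): C 7.998, H 18.000, O 2.999, S 1.000
Ratio ≈ 8:18:3:1, so the empirical formula is C8H18O3S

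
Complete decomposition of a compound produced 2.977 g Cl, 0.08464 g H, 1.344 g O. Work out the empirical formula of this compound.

Cl: 2.977 g ÷ 35.45 g/mol = 0.08398 mol
H: 0.08464 g ÷ 1.008 g/mol = 0.08397 mol
O: 1.344 g ÷ 16.00 g/mol = 0.084 mol
Divide by the smallest (0.08397 mol H): Cl 1.000, H 1.000, O 1.000
≈ 1:1:1 → ClHO

ClHO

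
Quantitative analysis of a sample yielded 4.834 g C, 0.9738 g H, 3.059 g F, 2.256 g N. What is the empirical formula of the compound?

Moles — C: 4.834 / 12.01 = 0.4025 mol; H: 0.9738 / 1.008 = 0.9661 mol; F: 3.059 / 19.00 = 0.161 mol; N: 2.256 / 14.01 = 0.161 mol
Divide by the smallest (0.161 mol F): C 2.500, H 6.000, F 1.000, N 1.000
Multiply by 2: C 5.00, H 12.00, F 2.00, N 2.00 → C5H12F2N2

C5H12F2N2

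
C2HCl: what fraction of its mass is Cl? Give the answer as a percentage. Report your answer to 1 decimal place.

58.6%

Molar mass = 2(12.01) + 1(1.008) + 1(35.45) = 60.478 g/mol
Mass of Cl per mole = 1 × 35.45 = 35.450 g
% Cl = 35.450 / 60.478 × 100 = 58.6%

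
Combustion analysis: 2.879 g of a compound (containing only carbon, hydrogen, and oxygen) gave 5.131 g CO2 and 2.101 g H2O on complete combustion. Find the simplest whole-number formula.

C3H6O2

mol C = 5.131 / 44.01 = 0.1166; mass C = 0.1166 × 12.01 = 1.400 g
mol H = 2 × (2.101 / 18.02) = 0.2332; mass H = 0.2332 × 1.008 = 0.2351 g
mass O = 2.879 − (1.635) = 1.244 g → mol O = 0.07773
Divide by the smallest (0.07773 mol O): C 1.500, H 3.000, O 1.000
×2: C 3.00, H 6.00, O 2.00 → C3H6O2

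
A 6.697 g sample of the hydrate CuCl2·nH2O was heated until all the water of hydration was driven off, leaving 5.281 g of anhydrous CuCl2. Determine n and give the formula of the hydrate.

Mass of water lost = 6.697 − 5.281 = 1.416 g → 1.416 / 18.02 = 0.07858 mol H2O
Molar mass of CuCl2 = 134.45 g/mol → mol CuCl2 = 5.281 / 134.45 = 0.03928
n = 0.07858 / 0.03928 = 2.00 ≈ 2 → CuCl2·2H2O

CuCl2·2H2O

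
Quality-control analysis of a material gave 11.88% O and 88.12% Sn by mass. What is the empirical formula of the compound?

Assume 100 g: 11.88 g O, 88.12 g Sn.
Moles — O: 11.88 / 16.00 = 0.7425 mol; Sn: 88.12 / 118.71 = 0.7423 mol
Ratios (÷ 0.7423): O 1.000, Sn 1.000
→ OSn

OSn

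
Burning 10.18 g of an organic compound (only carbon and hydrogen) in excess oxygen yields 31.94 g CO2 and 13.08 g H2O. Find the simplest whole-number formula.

mol C = 31.94 / 44.01 = 0.7257; mass C = 0.7257 × 12.01 = 8.716 g
mol H = 2 × (13.08 / 18.02) = 1.452; mass H = 1.452 × 1.008 = 1.463 g
Ratios (÷ 0.7257): C 1.000, H 2.000
→ CH2

CH2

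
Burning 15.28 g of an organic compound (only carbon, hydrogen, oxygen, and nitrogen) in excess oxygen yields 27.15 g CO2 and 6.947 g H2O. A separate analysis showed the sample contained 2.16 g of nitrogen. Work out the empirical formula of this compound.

C4H5NO2

mol C = 27.15 / 44.01 = 0.6169; mass C = 0.6169 × 12.01 = 7.409 g
mol H = 2 × (6.947 / 18.02) = 0.7710; mass H = 0.7710 × 1.008 = 0.7772 g
mol N = 2.16 / 14.01 = 0.1542
mass O = 15.28 − (10.35) = 4.934 g → mol O = 0.3084
Ratios (÷ 0.1542): C 4.001, H 5.001, N 1.000, O 2.000
Ratio ≈ 4:5:1:2, so the empirical formula is C4H5NO2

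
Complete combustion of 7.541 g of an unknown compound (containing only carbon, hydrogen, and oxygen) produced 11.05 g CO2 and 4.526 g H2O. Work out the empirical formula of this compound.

CH2O

mol C = 11.05 / 44.01 = 0.2511; mass C = 0.2511 × 12.01 = 3.015 g
mol H = 2 × (4.526 / 18.02) = 0.5023; mass H = 0.5023 × 1.008 = 0.5063 g
mass O = 7.541 − (3.522) = 4.019 g → mol O = 0.2512
Divide by the smallest (0.2511 mol C): C 1.000, H 2.001, O 1.000
Ratio ≈ 1:2:1, so the empirical formula is CH2O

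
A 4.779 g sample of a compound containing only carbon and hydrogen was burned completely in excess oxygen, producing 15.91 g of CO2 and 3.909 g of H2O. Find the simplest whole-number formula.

C5H6

mol C = 15.91 / 44.01 = 0.3615; mass C = 0.3615 × 12.01 = 4.342 g
mol H = 2 × (3.909 / 18.02) = 0.4339; mass H = 0.4339 × 1.008 = 0.4373 g
Divide by the smallest (0.3615 mol C): C 1.000, H 1.200
Scaling by 5: C 5.00, H 6.00 → C5H6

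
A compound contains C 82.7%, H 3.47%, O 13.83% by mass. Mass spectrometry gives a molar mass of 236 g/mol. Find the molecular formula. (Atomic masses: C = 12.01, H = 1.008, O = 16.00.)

C16H8O2

Assume 100 g: 82.7 g C, 3.47 g H, 13.83 g O.
n(C) = 82.7/12.01 = 6.886, n(H) = 3.47/1.008 = 3.442, n(O) = 13.83/16.00 = 0.8644
Divide by the smallest (0.8644 mol O): C 7.966, H 3.983, O 1.000
→ C8H4O
Empirical-formula mass = 116.11 g/mol
n = 236 / 116.11 = 2.03 ≈ 2
Molecular formula = (C8H4O)×2 = C16H8O2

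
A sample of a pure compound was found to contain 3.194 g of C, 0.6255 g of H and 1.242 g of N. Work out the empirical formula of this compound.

n(C) = 3.194/12.01 = 0.2659, n(H) = 0.6255/1.008 = 0.6205, n(N) = 1.242/14.01 = 0.08865
Divide by the smallest (0.08865 mol N): C 3.000, H 7.000, N 1.000
→ C3H7N

C3H7N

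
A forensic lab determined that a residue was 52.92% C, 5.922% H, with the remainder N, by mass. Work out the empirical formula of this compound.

Assume 100 g: 52.92 g C, 5.922 g H, 41.158 g N.
Moles — C: 52.92 / 12.01 = 4.406 mol; H: 5.922 / 1.008 = 5.875 mol; N: 41.158 / 14.01 = 2.938 mol
Divide by the smallest (2.938 mol N): C 1.500, H 2.000, N 1.000
Scaling by 2: C 3.00, H 4.00, N 2.00 → C3H4N2

C3H4N2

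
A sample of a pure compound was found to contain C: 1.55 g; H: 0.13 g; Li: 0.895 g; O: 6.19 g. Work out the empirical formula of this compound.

Moles — C: 1.55 / 12.01 = 0.1291 mol; H: 0.13 / 1.008 = 0.129 mol; Li: 0.895 / 6.94 = 0.129 mol; O: 6.19 / 16.00 = 0.3869 mol
Ratios (÷ 0.129): C 1.001, H 1.000, Li 1.000, O 3.000
≈ 1:1:1:3 → CHLiO3

CHLiO3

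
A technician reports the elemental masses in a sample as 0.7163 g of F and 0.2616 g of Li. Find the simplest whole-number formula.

FLi

n(F) = 0.7163/19.00 = 0.0377, n(Li) = 0.2616/6.94 = 0.03769
Divide by the smallest (0.03769 mol Li): F 1.000, Li 1.000
≈ 1:1 → FLi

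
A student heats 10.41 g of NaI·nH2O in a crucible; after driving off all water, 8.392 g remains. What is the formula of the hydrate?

Mass of water lost = 10.41 − 8.392 = 2.018 g → 2.018 / 18.02 = 0.112 mol H2O
Molar mass of NaI = 149.89 g/mol → mol NaI = 8.392 / 149.89 = 0.05599
n = 0.112 / 0.05599 = 2.00 ≈ 2 → NaI·2H2O

NaI·2H2O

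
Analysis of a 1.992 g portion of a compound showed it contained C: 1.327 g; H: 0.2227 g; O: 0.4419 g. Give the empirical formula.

C4H8O

C: 1.327 g ÷ 12.01 g/mol = 0.1105 mol
H: 0.2227 g ÷ 1.008 g/mol = 0.2209 mol
O: 0.4419 g ÷ 16.00 g/mol = 0.02762 mol
Smallest is O at 0.02762 mol; normalising gives C 4.001, H 7.999, O 1.000
→ C4H8O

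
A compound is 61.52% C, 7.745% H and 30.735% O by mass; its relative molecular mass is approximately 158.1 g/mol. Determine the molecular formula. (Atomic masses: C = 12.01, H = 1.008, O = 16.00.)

C8H12O3

Assume 100 g: 61.52 g C, 7.745 g H, 30.735 g O.
n(C) = 61.52/12.01 = 5.122, n(H) = 7.745/1.008 = 7.684, n(O) = 30.735/16.00 = 1.921
Smallest is O at 1.921 mol; normalising gives C 2.667, H 4.000, O 1.000
×3: C 8.00, H 12.00, O 3.00 → C8H12O3
Empirical-formula mass = 156.18 g/mol
n = 158.1 / 156.18 = 1.01 ≈ 1
Molecular formula = empirical formula = C8H12O3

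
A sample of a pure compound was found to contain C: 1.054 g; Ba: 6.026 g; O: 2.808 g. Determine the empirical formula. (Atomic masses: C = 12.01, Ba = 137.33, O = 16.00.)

C2BaO4

Moles — C: 1.054 / 12.01 = 0.08776 mol; Ba: 6.026 / 137.33 = 0.04388 mol; O: 2.808 / 16.00 = 0.1755 mol
Ratios (÷ 0.04388): C 2.000, Ba 1.000, O 4.000
≈ 2:1:4 → C2BaO4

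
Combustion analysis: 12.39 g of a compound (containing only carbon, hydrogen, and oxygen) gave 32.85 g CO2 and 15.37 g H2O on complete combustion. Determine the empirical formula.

C7H16O

mol C = 32.85 / 44.01 = 0.7464; mass C = 0.7464 × 12.01 = 8.965 g
mol H = 2 × (15.37 / 18.02) = 1.706; mass H = 1.706 × 1.008 = 1.720 g
mass O = 12.39 − (10.68) = 1.706 g → mol O = 0.1066
Smallest is O at 0.1066 mol; normalising gives C 7.001, H 15.999, O 1.000
≈ 7:16:1 → C7H16O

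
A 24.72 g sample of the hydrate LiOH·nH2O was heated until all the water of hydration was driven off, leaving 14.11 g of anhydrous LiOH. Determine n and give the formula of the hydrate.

Mass of water lost = 24.72 − 14.11 = 10.61 g → 10.61 / 18.02 = 0.5888 mol H2O
Molar mass of LiOH = 23.95 g/mol → mol LiOH = 14.11 / 23.95 = 0.5892
n = 0.5888 / 0.5892 = 1.00 ≈ 1 → LiOH·H2O

LiOH·H2O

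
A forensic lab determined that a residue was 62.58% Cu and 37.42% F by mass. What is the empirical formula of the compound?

Assume 100 g: 62.58 g Cu, 37.42 g F.
Moles — Cu: 62.58 / 63.55 = 0.9847 mol; F: 37.42 / 19.00 = 1.969 mol
Ratios (÷ 0.9847): Cu 1.000, F 2.000
Ratio ≈ 1:2, so the empirical formula is CuF2

CuF2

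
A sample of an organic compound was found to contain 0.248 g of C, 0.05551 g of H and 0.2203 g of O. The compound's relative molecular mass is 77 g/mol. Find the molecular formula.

C3H8O2

C: 0.248 g ÷ 12.01 g/mol = 0.02065 mol
H: 0.05551 g ÷ 1.008 g/mol = 0.05507 mol
O: 0.2203 g ÷ 16.00 g/mol = 0.01377 mol
Divide by the smallest (0.01377 mol O): C 1.500, H 4.000, O 1.000
Multiply by 2: C 3.00, H 8.00, O 2.00 → C3H8O2
Empirical-formula mass = 76.09 g/mol
n = 77 / 76.09 = 1.01 ≈ 1
Molecular formula = empirical formula = C3H8O2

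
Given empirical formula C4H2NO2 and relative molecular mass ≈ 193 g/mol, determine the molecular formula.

C8H4N2O4

Empirical-formula mass = 96.07 g/mol
n = 193 / 96.07 = 2.01 ≈ 2
Molecular formula = (C4H2NO2)2 = C8H4N2O4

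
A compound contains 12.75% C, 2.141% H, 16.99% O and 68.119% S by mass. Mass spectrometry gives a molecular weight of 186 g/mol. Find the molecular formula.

Assume 100 g: 12.75 g C, 2.141 g H, 16.99 g O, 68.119 g S.
n(C) = 12.75/12.01 = 1.062, n(H) = 2.141/1.008 = 2.124, n(O) = 16.99/16.00 = 1.062, n(S) = 68.119/32.07 = 2.124
Smallest is C at 1.062 mol; normalising gives C 1.000, H 2.001, O 1.000, S 2.001
Ratio ≈ 1:2:1:2, so the empirical formula is CH2OS2
Empirical-formula mass = 94.17 g/mol
n = 186 / 94.17 = 1.98 ≈ 2
Molecular formula = (CH2OS2)×2 = C2H4O2S4

C2H4O2S4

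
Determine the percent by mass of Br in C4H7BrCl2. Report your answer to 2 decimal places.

38.81%

Molar mass = 4(12.01) + 7(1.008) + 1(79.90) + 2(35.45) = 205.896 g/mol
Mass of Br per mole = 1 × 79.90 = 79.900 g
% Br = 79.900 / 205.896 × 100 = 38.81%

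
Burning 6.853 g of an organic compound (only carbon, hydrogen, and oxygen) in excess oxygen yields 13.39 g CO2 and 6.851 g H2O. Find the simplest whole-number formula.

mol C = 13.39 / 44.01 = 0.3042; mass C = 0.3042 × 12.01 = 3.654 g
mol H = 2 × (6.851 / 18.02) = 0.7604; mass H = 0.7604 × 1.008 = 0.7665 g
mass O = 6.853 − (4.420) = 2.433 g → mol O = 0.1520
Ratios (÷ 0.152): C 2.001, H 5.001, O 1.000
≈ 2:5:1 → C2H5O

C2H5O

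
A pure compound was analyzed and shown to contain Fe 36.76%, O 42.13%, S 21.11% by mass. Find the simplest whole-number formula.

FeO4S

Assume 100 g: 36.76 g Fe, 42.13 g O, 21.11 g S.
n(Fe) = 36.76/55.85 = 0.6582, n(O) = 42.13/16.00 = 2.633, n(S) = 21.11/32.07 = 0.6582
Divide by the smallest (0.6582 mol Fe): Fe 1.000, O 4.001, S 1.000
→ FeO4S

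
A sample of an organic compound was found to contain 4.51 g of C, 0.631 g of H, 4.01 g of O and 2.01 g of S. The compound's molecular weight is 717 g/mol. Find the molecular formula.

n(C) = 4.51/12.01 = 0.3755, n(H) = 0.631/1.008 = 0.626, n(O) = 4.01/16.00 = 0.2506, n(S) = 2.01/32.07 = 0.06268
Smallest is S at 0.06268 mol; normalising gives C 5.992, H 9.988, O 3.999, S 1.000
Ratio ≈ 6:10:4:1, so the empirical formula is C6H10O4S
Empirical-formula mass = 178.21 g/mol
n = 717 / 178.21 = 4.02 ≈ 4
Molecular formula = (C6H10O4S)×4 = C24H40O16S4

C24H40O16S4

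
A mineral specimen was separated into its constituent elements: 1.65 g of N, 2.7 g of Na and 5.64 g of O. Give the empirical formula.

N: 1.65 g ÷ 14.01 g/mol = 0.1178 mol
Na: 2.7 g ÷ 22.99 g/mol = 0.1174 mol
O: 5.64 g ÷ 16.00 g/mol = 0.3525 mol
Smallest is Na at 0.1174 mol; normalising gives N 1.003, Na 1.000, O 3.001
Ratio ≈ 1:1:3, so the empirical formula is NNaO3

NNaO3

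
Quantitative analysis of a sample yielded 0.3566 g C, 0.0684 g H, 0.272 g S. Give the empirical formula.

Moles — C: 0.3566 / 12.01 = 0.02969 mol; H: 0.0684 / 1.008 = 0.06786 mol; S: 0.272 / 32.07 = 0.008481 mol
Divide by the smallest (0.008481 mol S): C 3.501, H 8.001, S 1.000
Scaling by 2: C 7.00, H 16.00, S 2.00 → C7H16S2

C7H16S2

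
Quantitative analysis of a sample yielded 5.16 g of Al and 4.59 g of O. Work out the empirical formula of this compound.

Al: 5.16 g ÷ 26.98 g/mol = 0.1913 mol
O: 4.59 g ÷ 16.00 g/mol = 0.2869 mol
Smallest is Al at 0.1913 mol; normalising gives Al 1.000, O 1.500
Multiply by 2: Al 2.00, O 3.00 → Al2O3

Al2O3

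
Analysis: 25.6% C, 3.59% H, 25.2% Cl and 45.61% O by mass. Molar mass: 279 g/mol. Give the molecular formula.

C6H10Cl2O8

Assume 100 g: 25.6 g C, 3.59 g H, 25.2 g Cl, 45.61 g O.
n(C) = 25.6/12.01 = 2.132, n(H) = 3.59/1.008 = 3.562, n(Cl) = 25.2/35.45 = 0.7109, n(O) = 45.61/16.00 = 2.851
Smallest is Cl at 0.7109 mol; normalising gives C 2.999, H 5.010, Cl 1.000, O 4.010
→ C3H5ClO4
Empirical-formula mass = 140.52 g/mol
n = 279 / 140.52 = 1.99 ≈ 2
Molecular formula = (C3H5ClO4)×2 = C6H10Cl2O8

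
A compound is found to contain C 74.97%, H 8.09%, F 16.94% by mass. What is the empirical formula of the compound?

Assume 100 g: 74.97 g C, 8.09 g H, 16.94 g F.
n(C) = 74.97/12.01 = 6.242, n(H) = 8.09/1.008 = 8.026, n(F) = 16.94/19.00 = 0.8916
Divide by the smallest (0.8916 mol F): C 7.001, H 9.002, F 1.000
Ratio ≈ 7:9:1, so the empirical formula is C7H9F

C7H9F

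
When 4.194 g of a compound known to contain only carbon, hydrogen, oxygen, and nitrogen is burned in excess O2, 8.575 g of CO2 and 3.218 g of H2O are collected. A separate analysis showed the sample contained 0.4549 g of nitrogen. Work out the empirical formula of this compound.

mol C = 8.575 / 44.01 = 0.1948; mass C = 0.1948 × 12.01 = 2.340 g
mol H = 2 × (3.218 / 18.02) = 0.3572; mass H = 0.3572 × 1.008 = 0.3600 g
mol N = 0.4549 / 14.01 = 0.03247
mass O = 4.194 − (3.155) = 1.039 g → mol O = 0.06494
Divide by the smallest (0.03247 mol N): C 6.001, H 11.000, N 1.000, O 2.000
→ C6H11NO2

C6H11NO2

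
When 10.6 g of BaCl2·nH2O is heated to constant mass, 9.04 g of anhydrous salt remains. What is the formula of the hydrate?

Mass of water lost = 10.6 − 9.04 = 1.56 g → 1.56 / 18.02 = 0.08657 mol H2O
Molar mass of BaCl2 = 208.23 g/mol → mol BaCl2 = 9.04 / 208.23 = 0.04341
n = 0.08657 / 0.04341 = 1.99 ≈ 2 → BaCl2·2H2O

BaCl2·2H2O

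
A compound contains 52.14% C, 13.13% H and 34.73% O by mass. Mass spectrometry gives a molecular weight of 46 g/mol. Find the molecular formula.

C2H6O

Assume 100 g: 52.14 g C, 13.13 g H, 34.73 g O.
Moles — C: 52.14 / 12.01 = 4.341 mol; H: 13.13 / 1.008 = 13.03 mol; O: 34.73 / 16.00 = 2.171 mol
Ratios (÷ 2.171): C 2.000, H 6.001, O 1.000
Ratio ≈ 2:6:1, so the empirical formula is C2H6O
Empirical-formula mass = 46.07 g/mol
n = 46 / 46.07 = 1.00 ≈ 1
Molecular formula = empirical formula = C2H6O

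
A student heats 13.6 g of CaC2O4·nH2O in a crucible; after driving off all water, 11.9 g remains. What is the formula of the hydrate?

CaC2O4·H2O

Mass of water lost = 13.6 − 11.9 = 1.7 g → 1.7 / 18.02 = 0.09434 mol H2O
Molar mass of CaC2O4 = 128.10 g/mol → mol CaC2O4 = 11.9 / 128.10 = 0.0929
n = 0.09434 / 0.0929 = 1.02 ≈ 1 → CaC2O4·H2O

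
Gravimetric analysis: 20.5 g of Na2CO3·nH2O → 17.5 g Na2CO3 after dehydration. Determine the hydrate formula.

Mass of water lost = 20.5 − 17.5 = 3 g → 3 / 18.02 = 0.1665 mol H2O
Molar mass of Na2CO3 = 105.99 g/mol → mol Na2CO3 = 17.5 / 105.99 = 0.1651
n = 0.1665 / 0.1651 = 1.01 ≈ 1 → Na2CO3·H2O

Na2CO3·H2O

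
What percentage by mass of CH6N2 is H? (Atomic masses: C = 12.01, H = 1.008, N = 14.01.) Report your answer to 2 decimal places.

13.13%

Molar mass = 1(12.01) + 6(1.008) + 2(14.01) = 46.078 g/mol
Mass of H per mole = 6 × 1.008 = 6.048 g
% H = 6.048 / 46.078 × 100 = 13.13%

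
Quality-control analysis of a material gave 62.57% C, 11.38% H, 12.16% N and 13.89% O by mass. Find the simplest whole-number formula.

C6H13NO

Assume 100 g: 62.57 g C, 11.38 g H, 12.16 g N, 13.89 g O.
Moles — C: 62.57 / 12.01 = 5.21 mol; H: 11.38 / 1.008 = 11.29 mol; N: 12.16 / 14.01 = 0.868 mol; O: 13.89 / 16.00 = 0.8681 mol
Smallest is N at 0.868 mol; normalising gives C 6.002, H 13.007, N 1.000, O 1.000
≈ 6:13:1:1 → C6H13NO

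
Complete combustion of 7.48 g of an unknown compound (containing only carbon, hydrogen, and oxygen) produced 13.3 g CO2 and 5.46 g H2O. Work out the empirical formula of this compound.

C3H6O2

mol C = 13.3 / 44.01 = 0.3022; mass C = 0.3022 × 12.01 = 3.629 g
mol H = 2 × (5.46 / 18.02) = 0.6060; mass H = 0.6060 × 1.008 = 0.6108 g
mass O = 7.48 − (4.240) = 3.240 g → mol O = 0.2025
Ratios (÷ 0.2025): C 1.493, H 2.993, O 1.000
×2: C 2.99, H 5.99, O 2.00 → C3H6O2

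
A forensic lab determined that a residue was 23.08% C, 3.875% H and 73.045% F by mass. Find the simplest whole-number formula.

CH2F2

Assume 100 g: 23.08 g C, 3.875 g H, 73.045 g F.
n(C) = 23.08/12.01 = 1.922, n(H) = 3.875/1.008 = 3.844, n(F) = 73.045/19.00 = 3.844
Divide by the smallest (1.922 mol C): C 1.000, H 2.000, F 2.001
→ CH2F2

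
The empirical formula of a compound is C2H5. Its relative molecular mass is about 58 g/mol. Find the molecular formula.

C4H10

Empirical-formula mass = 29.06 g/mol
n = 58 / 29.06 = 2.00 ≈ 2
Molecular formula = (C2H5)2 = C4H10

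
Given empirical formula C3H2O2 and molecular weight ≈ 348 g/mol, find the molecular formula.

C15H10O10

Empirical-formula mass = 70.05 g/mol
n = 348 / 70.05 = 4.97 ≈ 5
Molecular formula = (C3H2O2)5 = C15H10O10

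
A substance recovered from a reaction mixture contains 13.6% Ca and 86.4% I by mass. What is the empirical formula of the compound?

Assume 100 g: 13.6 g Ca, 86.4 g I.
Ca: 13.6 g ÷ 40.08 g/mol = 0.3393 mol
I: 86.4 g ÷ 126.90 g/mol = 0.6809 mol
Divide by the smallest (0.3393 mol Ca): Ca 1.000, I 2.007
≈ 1:2 → CaI2

CaI2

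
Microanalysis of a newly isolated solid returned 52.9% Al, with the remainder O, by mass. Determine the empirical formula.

Al2O3

Assume 100 g: 52.9 g Al, 47.1 g O.
Al: 52.9 g ÷ 26.98 g/mol = 1.961 mol
O: 47.1 g ÷ 16.00 g/mol = 2.944 mol
Ratios (÷ 1.961): Al 1.000, O 1.501
×2: Al 2.00, O 3.00 → Al2O3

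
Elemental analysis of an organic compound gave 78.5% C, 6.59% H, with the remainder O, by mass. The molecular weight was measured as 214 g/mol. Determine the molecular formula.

C14H14O2

Assume 100 g: 78.5 g C, 6.59 g H, 14.91 g O.
n(C) = 78.5/12.01 = 6.536, n(H) = 6.59/1.008 = 6.538, n(O) = 14.91/16.00 = 0.9319
Smallest is O at 0.9319 mol; normalising gives C 7.014, H 7.016, O 1.000
→ C7H7O
Empirical-formula mass = 107.13 g/mol
n = 214 / 107.13 = 2.00 ≈ 2
Molecular formula = (C7H7O)×2 = C14H14O2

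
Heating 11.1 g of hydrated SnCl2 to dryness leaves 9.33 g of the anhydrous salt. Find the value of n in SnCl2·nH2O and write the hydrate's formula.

SnCl2·2H2O

Mass of water lost = 11.1 − 9.33 = 1.77 g → 1.77 / 18.02 = 0.09822 mol H2O
Molar mass of SnCl2 = 189.61 g/mol → mol SnCl2 = 9.33 / 189.61 = 0.04921
n = 0.09822 / 0.04921 = 2.00 ≈ 2 → SnCl2·2H2O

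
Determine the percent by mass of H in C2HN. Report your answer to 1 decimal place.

2.6%

Molar mass = 2(12.01) + 1(1.008) + 1(14.01) = 39.038 g/mol
Mass of H per mole = 1 × 1.008 = 1.008 g
% H = 1.008 / 39.038 × 100 = 2.6%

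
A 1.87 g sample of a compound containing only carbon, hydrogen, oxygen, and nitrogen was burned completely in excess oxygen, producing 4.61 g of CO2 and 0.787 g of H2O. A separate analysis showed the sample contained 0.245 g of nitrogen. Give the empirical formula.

C6H5NO

mol C = 4.61 / 44.01 = 0.1047; mass C = 0.1047 × 12.01 = 1.258 g
mol H = 2 × (0.787 / 18.02) = 0.08735; mass H = 0.08735 × 1.008 = 0.08805 g
mol N = 0.245 / 14.01 = 0.01749
mass O = 1.87 − (1.591) = 0.2789 g → mol O = 0.01743
Divide by the smallest (0.01743 mol O): C 6.009, H 5.011, N 1.003, O 1.000
Ratio ≈ 6:5:1:1, so the empirical formula is C6H5NO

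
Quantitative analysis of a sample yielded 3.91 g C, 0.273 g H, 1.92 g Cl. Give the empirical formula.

C6H5Cl

C: 3.91 g ÷ 12.01 g/mol = 0.3256 mol
H: 0.273 g ÷ 1.008 g/mol = 0.2708 mol
Cl: 1.92 g ÷ 35.45 g/mol = 0.05416 mol
Ratios (÷ 0.05416): C 6.011, H 5.001, Cl 1.000
Ratio ≈ 6:5:1, so the empirical formula is C6H5Cl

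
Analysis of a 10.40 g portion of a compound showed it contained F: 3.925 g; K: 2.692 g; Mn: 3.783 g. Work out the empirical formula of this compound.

n(F) = 3.925/19.00 = 0.2066, n(K) = 2.692/39.10 = 0.06885, n(Mn) = 3.783/54.94 = 0.06886
Ratios (÷ 0.06885): F 3.000, K 1.000, Mn 1.000
→ F3KMn

F3KMn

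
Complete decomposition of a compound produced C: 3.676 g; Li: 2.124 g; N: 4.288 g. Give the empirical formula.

C: 3.676 g ÷ 12.01 g/mol = 0.3061 mol
Li: 2.124 g ÷ 6.94 g/mol = 0.3061 mol
N: 4.288 g ÷ 14.01 g/mol = 0.3061 mol
Ratios (÷ 0.3061): C 1.000, Li 1.000, N 1.000
≈ 1:1:1 → CLiN

CLiN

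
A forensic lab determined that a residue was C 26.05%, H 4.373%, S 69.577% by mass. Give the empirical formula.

CH2S

Assume 100 g: 26.05 g C, 4.373 g H, 69.577 g S.
n(C) = 26.05/12.01 = 2.169, n(H) = 4.373/1.008 = 4.338, n(S) = 69.577/32.07 = 2.17
Smallest is C at 2.169 mol; normalising gives C 1.000, H 2.000, S 1.000
→ CH2S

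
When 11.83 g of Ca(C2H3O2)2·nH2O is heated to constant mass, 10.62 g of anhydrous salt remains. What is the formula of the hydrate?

Mass of water lost = 11.83 − 10.62 = 1.21 g → 1.21 / 18.02 = 0.06715 mol H2O
Molar mass of Ca(C2H3O2)2 = 158.17 g/mol → mol Ca(C2H3O2)2 = 10.62 / 158.17 = 0.06714
n = 0.06715 / 0.06714 = 1.00 ≈ 1 → Ca(C2H3O2)2·H2O

Ca(C2H3O2)2·H2O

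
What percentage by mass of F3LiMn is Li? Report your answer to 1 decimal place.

5.8%

Molar mass = 3(19.00) + 1(6.94) + 1(54.94) = 118.880 g/mol
Mass of Li per mole = 1 × 6.94 = 6.940 g
% Li = 6.940 / 118.880 × 100 = 5.8%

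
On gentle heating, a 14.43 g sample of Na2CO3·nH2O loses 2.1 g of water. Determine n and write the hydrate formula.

Na2CO3·H2O

Mass of anhydrous Na2CO3 = 14.43 − 2.1 = 12.33 g
mol H2O = 2.1 / 18.02 = 0.1165
Molar mass of Na2CO3 = 105.99 g/mol → mol Na2CO3 = 12.33 / 105.99 = 0.1163
n = 0.1165 / 0.1163 = 1.00 ≈ 1 → Na2CO3·H2O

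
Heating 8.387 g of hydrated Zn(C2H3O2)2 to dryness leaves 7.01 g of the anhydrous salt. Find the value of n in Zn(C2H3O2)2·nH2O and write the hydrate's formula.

Zn(C2H3O2)2·2H2O

Mass of water lost = 8.387 − 7.01 = 1.377 g → 1.377 / 18.02 = 0.07642 mol H2O
Molar mass of Zn(C2H3O2)2 = 183.47 g/mol → mol Zn(C2H3O2)2 = 7.01 / 183.47 = 0.03821
n = 0.07642 / 0.03821 = 2.00 ≈ 2 → Zn(C2H3O2)2·2H2O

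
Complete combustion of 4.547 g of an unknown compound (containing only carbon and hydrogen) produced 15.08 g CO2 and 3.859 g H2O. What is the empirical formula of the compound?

C4H5

mol C = 15.08 / 44.01 = 0.3426; mass C = 0.3426 × 12.01 = 4.115 g
mol H = 2 × (3.859 / 18.02) = 0.4283; mass H = 0.4283 × 1.008 = 0.4317 g
Smallest is C at 0.3426 mol; normalising gives C 1.000, H 1.250
×4: C 4.00, H 5.00 → C4H5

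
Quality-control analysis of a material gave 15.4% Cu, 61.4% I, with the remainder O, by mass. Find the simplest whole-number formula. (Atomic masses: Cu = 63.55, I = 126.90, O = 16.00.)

CuI2O6

Assume 100 g: 15.4 g Cu, 61.4 g I, 23.2 g O.
Cu: 15.4 g ÷ 63.55 g/mol = 0.2423 mol
I: 61.4 g ÷ 126.90 g/mol = 0.4838 mol
O: 23.2 g ÷ 16.00 g/mol = 1.45 mol
Divide by the smallest (0.2423 mol Cu): Cu 1.000, I 1.997, O 5.984
Ratio ≈ 1:2:6, so the empirical formula is CuI2O6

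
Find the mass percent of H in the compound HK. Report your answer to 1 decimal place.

Molar mass = 1(1.008) + 1(39.10) = 40.108 g/mol
Mass of H per mole = 1 × 1.008 = 1.008 g
% H = 1.008 / 40.108 × 100 = 2.5%

2.5%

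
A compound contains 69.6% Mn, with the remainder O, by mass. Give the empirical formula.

Mn2O3

Assume 100 g: 69.6 g Mn, 30.4 g O.
Moles — Mn: 69.6 / 54.94 = 1.267 mol; O: 30.4 / 16.00 = 1.9 mol
Smallest is Mn at 1.267 mol; normalising gives Mn 1.000, O 1.500
Scaling by 2: Mn 2.00, O 3.00 → Mn2O3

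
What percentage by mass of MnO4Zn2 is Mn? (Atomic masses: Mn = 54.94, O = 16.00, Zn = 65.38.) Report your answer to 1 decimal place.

22.0%

Molar mass = 1(54.94) + 4(16.00) + 2(65.38) = 249.700 g/mol
Mass of Mn per mole = 1 × 54.94 = 54.940 g
% Mn = 54.940 / 249.700 × 100 = 22.0%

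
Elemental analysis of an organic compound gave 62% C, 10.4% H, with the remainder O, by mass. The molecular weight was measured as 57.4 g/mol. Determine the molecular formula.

Assume 100 g: 62 g C, 10.4 g H, 27.6 g O.
C: 62 g ÷ 12.01 g/mol = 5.162 mol
H: 10.4 g ÷ 1.008 g/mol = 10.32 mol
O: 27.6 g ÷ 16.00 g/mol = 1.725 mol
Ratios (÷ 1.725): C 2.993, H 5.981, O 1.000
→ C3H6O
Empirical-formula mass = 58.08 g/mol
n = 57.4 / 58.08 = 0.99 ≈ 1
Molecular formula = empirical formula = C3H6O

C3H6O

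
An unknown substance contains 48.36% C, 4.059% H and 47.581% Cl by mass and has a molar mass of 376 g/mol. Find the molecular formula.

Assume 100 g: 48.36 g C, 4.059 g H, 47.581 g Cl.
n(C) = 48.36/12.01 = 4.027, n(H) = 4.059/1.008 = 4.027, n(Cl) = 47.581/35.45 = 1.342
Divide by the smallest (1.342 mol Cl): C 3.000, H 3.000, Cl 1.000
≈ 3:3:1 → C3H3Cl
Empirical-formula mass = 74.50 g/mol
n = 376 / 74.50 = 5.05 ≈ 5
Molecular formula = (C3H3Cl)×5 = C15H15Cl5

C15H15Cl5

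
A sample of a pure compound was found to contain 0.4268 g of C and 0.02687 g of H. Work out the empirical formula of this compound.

Moles — C: 0.4268 / 12.01 = 0.03554 mol; H: 0.02687 / 1.008 = 0.02666 mol
Smallest is H at 0.02666 mol; normalising gives C 1.333, H 1.000
Multiply by 3: C 4.00, H 3.00 → C4H3

C4H3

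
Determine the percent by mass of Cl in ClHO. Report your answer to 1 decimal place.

Molar mass = 1(35.45) + 1(1.008) + 1(16.00) = 52.458 g/mol
Mass of Cl per mole = 1 × 35.45 = 35.450 g
% Cl = 35.450 / 52.458 × 100 = 67.6%

67.6%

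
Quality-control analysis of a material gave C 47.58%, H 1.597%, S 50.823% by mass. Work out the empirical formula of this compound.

Assume 100 g: 47.58 g C, 1.597 g H, 50.823 g S.
Moles — C: 47.58 / 12.01 = 3.962 mol; H: 1.597 / 1.008 = 1.584 mol; S: 50.823 / 32.07 = 1.585 mol
Ratios (÷ 1.584): C 2.501, H 1.000, S 1.000
×2: C 5.00, H 2.00, S 2.00 → C5H2S2

C5H2S2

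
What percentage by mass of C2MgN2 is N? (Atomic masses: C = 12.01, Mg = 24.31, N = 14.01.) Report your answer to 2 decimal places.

36.70%

Molar mass = 2(12.01) + 1(24.31) + 2(14.01) = 76.350 g/mol
Mass of N per mole = 2 × 14.01 = 28.020 g
% N = 28.020 / 76.350 × 100 = 36.70%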